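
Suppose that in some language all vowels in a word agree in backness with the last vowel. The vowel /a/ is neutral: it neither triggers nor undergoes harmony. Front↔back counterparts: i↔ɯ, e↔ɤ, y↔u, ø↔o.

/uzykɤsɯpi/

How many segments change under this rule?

3

/u/ harmonizes with /i/ ([-back]) → [y]
/ɤ/ harmonizes with /i/ ([-back]) → [e]
/ɯ/ harmonizes with /i/ ([-back]) → [i]
3 segments change.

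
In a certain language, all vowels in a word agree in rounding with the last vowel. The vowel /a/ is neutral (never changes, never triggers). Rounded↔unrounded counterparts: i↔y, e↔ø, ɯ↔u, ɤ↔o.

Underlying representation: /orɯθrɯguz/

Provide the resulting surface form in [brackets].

[oruθruguz]

/ɯ/ harmonizes with /u/ ([+round]) → [u]
/ɯ/ harmonizes with /u/ ([+round]) → [u]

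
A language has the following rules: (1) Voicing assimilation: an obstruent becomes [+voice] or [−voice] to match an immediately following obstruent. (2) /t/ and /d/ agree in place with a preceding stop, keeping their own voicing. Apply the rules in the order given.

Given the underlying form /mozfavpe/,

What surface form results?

[mosfafpe]

Rule 1: /z/ before /f/ (voiceless) → [s]
Rule 1: /v/ before /p/ (voiceless) → [f]
After rule 1: mosfafpe
Rule 2: no segment meets the rule's conditions; no change.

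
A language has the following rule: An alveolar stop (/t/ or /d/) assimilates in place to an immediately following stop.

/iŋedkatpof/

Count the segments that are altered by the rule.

2

/d/ before /k/ (velar) → [g]
/t/ before /p/ (labial) → [p]
2 segments change.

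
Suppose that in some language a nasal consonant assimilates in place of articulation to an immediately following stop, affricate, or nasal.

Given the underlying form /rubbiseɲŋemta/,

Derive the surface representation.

/ɲ/ before /ŋ/ (velar) → [ŋ]
/m/ before /t/ (alveolar) → [n]

[rubbiseŋŋenta]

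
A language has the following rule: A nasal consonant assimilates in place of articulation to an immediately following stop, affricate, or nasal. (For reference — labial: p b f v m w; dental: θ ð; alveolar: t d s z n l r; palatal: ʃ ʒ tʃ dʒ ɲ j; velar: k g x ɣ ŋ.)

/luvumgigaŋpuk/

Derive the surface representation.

/m/ before /g/ (velar) → [ŋ]
/ŋ/ before /p/ (labial) → [m]

[luvuŋgigampuk]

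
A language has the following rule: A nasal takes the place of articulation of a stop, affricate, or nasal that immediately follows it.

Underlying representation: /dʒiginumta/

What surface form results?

/m/ before /t/ (alveolar) → [n]

[dʒiginunta]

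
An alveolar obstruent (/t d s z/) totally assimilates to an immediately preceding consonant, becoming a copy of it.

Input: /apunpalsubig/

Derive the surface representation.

/s/ after /l/ → [l] (total assimilation)

[apunpallubig]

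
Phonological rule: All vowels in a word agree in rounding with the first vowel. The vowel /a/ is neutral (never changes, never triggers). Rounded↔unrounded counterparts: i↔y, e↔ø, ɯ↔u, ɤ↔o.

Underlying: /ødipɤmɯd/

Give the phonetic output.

/i/ harmonizes with /ø/ ([+round]) → [y]
/ɤ/ harmonizes with /ø/ ([+round]) → [o]
/ɯ/ harmonizes with /ø/ ([+round]) → [u]

[ødypomud]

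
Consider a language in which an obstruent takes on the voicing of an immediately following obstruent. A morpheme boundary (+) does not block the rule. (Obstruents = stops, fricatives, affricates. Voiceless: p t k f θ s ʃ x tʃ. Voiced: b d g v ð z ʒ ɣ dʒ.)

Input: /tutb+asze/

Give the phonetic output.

/t/ before /b/ (voiced) → [d]
/s/ before /z/ (voiced) → [z]

[tudb+azze]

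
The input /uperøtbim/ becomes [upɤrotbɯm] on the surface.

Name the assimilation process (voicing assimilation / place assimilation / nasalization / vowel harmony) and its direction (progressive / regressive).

/e/→[ɤ] /ø/→[o] /i/→[ɯ].
Vowels agree with the first vowel, so the harmony is progressive.

vowel harmony, progressive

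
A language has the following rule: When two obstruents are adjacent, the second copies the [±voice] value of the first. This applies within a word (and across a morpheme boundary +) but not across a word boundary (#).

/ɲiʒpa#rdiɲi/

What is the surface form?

/p/ after /ʒ/ (voiced) → [b]

[ɲiʒba#rdiɲi]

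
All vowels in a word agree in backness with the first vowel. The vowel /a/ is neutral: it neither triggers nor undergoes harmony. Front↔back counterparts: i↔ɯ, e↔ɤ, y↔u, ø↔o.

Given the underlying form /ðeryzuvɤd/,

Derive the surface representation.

[ðeryzyved]

/u/ harmonizes with /e/ ([-back]) → [y]
/ɤ/ harmonizes with /e/ ([-back]) → [e]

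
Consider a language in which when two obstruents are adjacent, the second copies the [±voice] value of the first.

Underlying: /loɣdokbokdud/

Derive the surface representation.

[loɣdokpoktud]

/b/ after /k/ (voiceless) → [p]
/d/ after /k/ (voiceless) → [t]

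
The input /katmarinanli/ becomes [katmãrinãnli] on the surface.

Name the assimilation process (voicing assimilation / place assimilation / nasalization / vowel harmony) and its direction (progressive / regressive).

/a/→[ã] /a/→[ã].
Each target copies a feature from the preceding segment, so the direction is progressive.

nasalization, progressive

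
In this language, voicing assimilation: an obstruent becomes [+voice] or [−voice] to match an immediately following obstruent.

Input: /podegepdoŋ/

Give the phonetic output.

[podegebdoŋ]

/p/ before /d/ (voiced) → [b]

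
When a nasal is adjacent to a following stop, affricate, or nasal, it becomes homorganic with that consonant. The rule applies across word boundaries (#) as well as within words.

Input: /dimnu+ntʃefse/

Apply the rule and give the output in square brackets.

[dinnu+ɲtʃefse]

/m/ before /n/ (alveolar) → [n]
/n/ before /tʃ/ (palatal) → [ɲ]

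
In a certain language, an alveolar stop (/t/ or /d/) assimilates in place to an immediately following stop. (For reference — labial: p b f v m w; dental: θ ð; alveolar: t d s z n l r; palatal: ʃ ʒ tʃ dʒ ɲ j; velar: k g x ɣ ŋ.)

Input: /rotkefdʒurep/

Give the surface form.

/t/ before /k/ (velar) → [k]

[rokkefdʒurep]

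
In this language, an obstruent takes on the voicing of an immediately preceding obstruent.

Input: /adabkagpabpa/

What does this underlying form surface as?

/k/ after /b/ (voiced) → [g]
/p/ after /g/ (voiced) → [b]
/p/ after /b/ (voiced) → [b]

[adabgagbabba]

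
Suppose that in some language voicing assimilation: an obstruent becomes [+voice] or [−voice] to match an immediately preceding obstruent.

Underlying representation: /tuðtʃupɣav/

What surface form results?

/tʃ/ after /ð/ (voiced) → [dʒ]
/ɣ/ after /p/ (voiceless) → [x]

[tuðdʒupxav]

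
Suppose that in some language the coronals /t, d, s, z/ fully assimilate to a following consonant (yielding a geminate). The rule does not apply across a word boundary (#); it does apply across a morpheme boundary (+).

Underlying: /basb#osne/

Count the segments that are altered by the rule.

2

/s/ before /b/ → [b] (total assimilation)
/s/ before /n/ → [n] (total assimilation)
2 segments change.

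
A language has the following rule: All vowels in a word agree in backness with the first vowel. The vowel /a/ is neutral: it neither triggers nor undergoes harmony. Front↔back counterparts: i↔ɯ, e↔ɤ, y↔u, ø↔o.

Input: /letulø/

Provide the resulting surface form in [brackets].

[letylø]

/u/ harmonizes with /e/ ([-back]) → [y]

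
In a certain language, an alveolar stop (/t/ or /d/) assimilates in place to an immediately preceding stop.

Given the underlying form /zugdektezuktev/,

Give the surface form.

/d/ after /g/ (velar) → [g]
/t/ after /k/ (velar) → [k]
/t/ after /k/ (velar) → [k]

[zuggekkezukkev]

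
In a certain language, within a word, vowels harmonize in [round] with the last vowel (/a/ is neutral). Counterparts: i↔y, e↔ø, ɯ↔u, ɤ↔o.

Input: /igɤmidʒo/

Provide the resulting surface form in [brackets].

/i/ harmonizes with /o/ ([+round]) → [y]
/ɤ/ harmonizes with /o/ ([+round]) → [o]
/i/ harmonizes with /o/ ([+round]) → [y]

[ygomydʒo]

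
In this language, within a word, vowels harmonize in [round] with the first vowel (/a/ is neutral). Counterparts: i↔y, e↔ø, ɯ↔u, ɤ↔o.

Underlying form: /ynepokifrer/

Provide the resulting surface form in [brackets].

/e/ harmonizes with /y/ ([+round]) → [ø]
/i/ harmonizes with /y/ ([+round]) → [y]
/e/ harmonizes with /y/ ([+round]) → [ø]

[ynøpokyfrør]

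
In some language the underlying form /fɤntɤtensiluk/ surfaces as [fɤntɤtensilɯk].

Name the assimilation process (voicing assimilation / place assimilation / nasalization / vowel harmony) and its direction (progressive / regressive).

vowel harmony, progressive

/u/→[ɯ].
Vowels agree with the first vowel, so the harmony is progressive.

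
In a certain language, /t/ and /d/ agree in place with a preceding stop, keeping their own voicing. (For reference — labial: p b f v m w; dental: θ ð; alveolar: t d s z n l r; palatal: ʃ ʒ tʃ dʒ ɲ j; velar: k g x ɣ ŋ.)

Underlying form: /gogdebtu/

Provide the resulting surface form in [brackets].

[goggebpu]

/d/ after /g/ (velar) → [g]
/t/ after /b/ (labial) → [p]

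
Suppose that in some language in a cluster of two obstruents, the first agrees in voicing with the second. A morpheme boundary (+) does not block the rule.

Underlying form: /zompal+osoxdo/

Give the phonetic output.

/x/ before /d/ (voiced) → [ɣ]

[zompal+osoɣdo]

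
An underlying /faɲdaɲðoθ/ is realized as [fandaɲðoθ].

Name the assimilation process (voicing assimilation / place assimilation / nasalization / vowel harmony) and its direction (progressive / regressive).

place assimilation, regressive

/ɲ/→[n].
Each target copies a feature from the following segment, so the direction is regressive.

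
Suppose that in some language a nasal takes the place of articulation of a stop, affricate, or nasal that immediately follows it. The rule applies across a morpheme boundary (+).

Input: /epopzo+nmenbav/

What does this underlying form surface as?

[epopzo+mmembav]

/n/ before /m/ (labial) → [m]
/n/ before /b/ (labial) → [m]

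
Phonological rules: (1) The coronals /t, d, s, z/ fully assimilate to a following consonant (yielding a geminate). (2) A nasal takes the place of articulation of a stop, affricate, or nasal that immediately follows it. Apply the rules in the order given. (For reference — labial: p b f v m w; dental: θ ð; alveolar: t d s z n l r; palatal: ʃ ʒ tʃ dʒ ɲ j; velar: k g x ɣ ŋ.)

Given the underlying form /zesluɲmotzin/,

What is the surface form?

Rule 1: /s/ before /l/ → [l] (total assimilation)
Rule 1: /t/ before /z/ → [z] (total assimilation)
After rule 1: zelluɲmozzin
Rule 2: /ɲ/ before /m/ (labial) → [m]

[zellummozzin]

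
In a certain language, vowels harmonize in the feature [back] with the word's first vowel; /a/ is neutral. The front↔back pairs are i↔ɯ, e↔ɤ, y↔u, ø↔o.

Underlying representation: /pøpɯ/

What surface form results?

/ɯ/ harmonizes with /ø/ ([-back]) → [i]

[pøpi]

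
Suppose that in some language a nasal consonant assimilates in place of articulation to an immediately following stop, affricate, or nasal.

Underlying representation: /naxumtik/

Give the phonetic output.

/m/ before /t/ (alveolar) → [n]

[naxuntik]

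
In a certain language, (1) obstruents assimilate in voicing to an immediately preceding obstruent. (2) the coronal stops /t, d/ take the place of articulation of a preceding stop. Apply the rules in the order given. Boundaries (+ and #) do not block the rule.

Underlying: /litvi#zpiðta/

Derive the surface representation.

Rule 1: /v/ after /t/ (voiceless) → [f]
Rule 1: /p/ after /z/ (voiced) → [b]
Rule 1: /t/ after /ð/ (voiced) → [d]
After rule 1: litfi#zbiðda
Rule 2: no segment meets the rule's conditions; no change.

[litfi#zbiðda]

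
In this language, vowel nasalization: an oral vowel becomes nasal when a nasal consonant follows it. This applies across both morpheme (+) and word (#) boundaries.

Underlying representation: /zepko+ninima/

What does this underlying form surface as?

/o/ before nasal /n/ → [õ]
/i/ before nasal /n/ → [ĩ]
/i/ before nasal /m/ → [ĩ]

[zepkõ+nĩnĩma]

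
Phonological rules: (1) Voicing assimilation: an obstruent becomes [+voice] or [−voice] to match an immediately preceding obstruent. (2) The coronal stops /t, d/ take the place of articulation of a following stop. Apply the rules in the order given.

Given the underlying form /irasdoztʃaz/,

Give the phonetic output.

[irastozdʒaz]

Rule 1: /d/ after /s/ (voiceless) → [t]
Rule 1: /tʃ/ after /z/ (voiced) → [dʒ]
After rule 1: irastozdʒaz
Rule 2: no segment meets the rule's conditions; no change.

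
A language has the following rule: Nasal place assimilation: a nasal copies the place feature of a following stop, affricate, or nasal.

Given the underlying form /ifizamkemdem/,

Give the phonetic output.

/m/ before /k/ (velar) → [ŋ]
/m/ before /d/ (alveolar) → [n]

[ifizaŋkendem]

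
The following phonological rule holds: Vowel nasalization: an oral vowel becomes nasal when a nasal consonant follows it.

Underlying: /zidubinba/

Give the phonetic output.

[zidubĩnba]

/i/ before nasal /n/ → [ĩ]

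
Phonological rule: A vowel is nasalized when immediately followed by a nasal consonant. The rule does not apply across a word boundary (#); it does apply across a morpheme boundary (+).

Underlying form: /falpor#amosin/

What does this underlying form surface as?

[falpor#ãmosĩn]

/a/ before nasal /m/ → [ã]
/i/ before nasal /n/ → [ĩ]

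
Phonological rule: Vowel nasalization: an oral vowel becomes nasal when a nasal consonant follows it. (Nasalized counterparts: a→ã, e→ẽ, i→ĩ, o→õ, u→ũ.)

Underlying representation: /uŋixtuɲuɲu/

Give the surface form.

/u/ before nasal /ŋ/ → [ũ]
/u/ before nasal /ɲ/ → [ũ]
/u/ before nasal /ɲ/ → [ũ]

[ũŋixtũɲũɲu]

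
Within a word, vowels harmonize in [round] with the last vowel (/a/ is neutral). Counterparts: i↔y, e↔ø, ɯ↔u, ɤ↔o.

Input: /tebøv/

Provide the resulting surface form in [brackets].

/e/ harmonizes with /ø/ ([+round]) → [ø]

[tøbøv]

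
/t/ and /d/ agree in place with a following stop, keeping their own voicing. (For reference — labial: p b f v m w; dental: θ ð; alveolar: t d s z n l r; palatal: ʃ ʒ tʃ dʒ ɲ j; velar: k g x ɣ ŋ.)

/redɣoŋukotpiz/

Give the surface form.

[redɣoŋukoppiz]

/t/ before /p/ (labial) → [p]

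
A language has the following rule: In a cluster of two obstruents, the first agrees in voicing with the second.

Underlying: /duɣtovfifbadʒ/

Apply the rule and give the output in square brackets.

[duxtoffivbadʒ]

/ɣ/ before /t/ (voiceless) → [x]
/v/ before /f/ (voiceless) → [f]
/f/ before /b/ (voiced) → [v]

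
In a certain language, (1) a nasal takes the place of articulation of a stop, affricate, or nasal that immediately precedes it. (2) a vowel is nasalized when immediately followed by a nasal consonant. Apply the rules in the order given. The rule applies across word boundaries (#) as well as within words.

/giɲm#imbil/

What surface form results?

[gĩɲɲ#ĩmbil]

Rule 1: /m/ after /ɲ/ (palatal) → [ɲ]
After rule 1: giɲɲ#imbil
Rule 2: /i/ before nasal /ɲ/ → [ĩ]
Rule 2: /i/ before nasal /m/ → [ĩ]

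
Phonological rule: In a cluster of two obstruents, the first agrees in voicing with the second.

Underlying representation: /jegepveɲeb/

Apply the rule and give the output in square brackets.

/p/ before /v/ (voiced) → [b]

[jegebveɲeb]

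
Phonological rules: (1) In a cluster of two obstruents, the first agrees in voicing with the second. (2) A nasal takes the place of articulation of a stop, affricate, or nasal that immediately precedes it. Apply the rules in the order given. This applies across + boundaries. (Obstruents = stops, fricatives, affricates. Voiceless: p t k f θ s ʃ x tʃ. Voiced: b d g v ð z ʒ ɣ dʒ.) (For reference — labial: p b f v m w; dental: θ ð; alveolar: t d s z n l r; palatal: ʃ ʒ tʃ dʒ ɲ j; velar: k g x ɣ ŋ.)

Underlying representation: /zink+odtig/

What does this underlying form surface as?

Rule 1: /d/ before /t/ (voiceless) → [t]
After rule 1: zink+ottig
Rule 2: no segment meets the rule's conditions; no change.

[zink+ottig]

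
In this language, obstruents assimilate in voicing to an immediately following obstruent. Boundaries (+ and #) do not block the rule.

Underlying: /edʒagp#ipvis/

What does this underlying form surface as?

[edʒakp#ibvis]

/g/ before /p/ (voiceless) → [k]
/p/ before /v/ (voiced) → [b]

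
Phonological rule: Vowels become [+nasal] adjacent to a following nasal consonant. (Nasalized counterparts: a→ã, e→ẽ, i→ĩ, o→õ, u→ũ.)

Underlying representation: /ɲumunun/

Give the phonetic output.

/u/ before nasal /m/ → [ũ]
/u/ before nasal /n/ → [ũ]
/u/ before nasal /n/ → [ũ]

[ɲũmũnũn]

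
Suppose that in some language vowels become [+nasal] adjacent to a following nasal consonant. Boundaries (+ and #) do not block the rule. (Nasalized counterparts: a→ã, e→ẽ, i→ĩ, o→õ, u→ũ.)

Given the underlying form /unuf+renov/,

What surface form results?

/u/ before nasal /n/ → [ũ]
/e/ before nasal /n/ → [ẽ]

[ũnuf+rẽnov]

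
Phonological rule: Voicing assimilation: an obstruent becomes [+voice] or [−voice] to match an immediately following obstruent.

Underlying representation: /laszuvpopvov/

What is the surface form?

[lazzufpobvov]

/s/ before /z/ (voiced) → [z]
/v/ before /p/ (voiceless) → [f]
/p/ before /v/ (voiced) → [b]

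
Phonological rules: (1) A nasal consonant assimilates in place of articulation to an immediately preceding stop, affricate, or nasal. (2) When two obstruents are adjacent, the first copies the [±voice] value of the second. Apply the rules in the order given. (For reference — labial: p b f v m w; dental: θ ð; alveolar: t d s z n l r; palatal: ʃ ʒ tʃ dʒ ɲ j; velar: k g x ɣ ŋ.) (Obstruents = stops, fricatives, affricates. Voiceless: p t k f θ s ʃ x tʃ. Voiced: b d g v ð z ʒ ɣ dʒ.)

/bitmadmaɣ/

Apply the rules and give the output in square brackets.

[bitnadnaɣ]

Rule 1: /m/ after /t/ (alveolar) → [n]
Rule 1: /m/ after /d/ (alveolar) → [n]
After rule 1: bitnadnaɣ
Rule 2: no segment meets the rule's conditions; no change.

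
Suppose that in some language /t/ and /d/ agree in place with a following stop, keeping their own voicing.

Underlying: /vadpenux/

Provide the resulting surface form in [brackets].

[vabpenux]

/d/ before /p/ (labial) → [b]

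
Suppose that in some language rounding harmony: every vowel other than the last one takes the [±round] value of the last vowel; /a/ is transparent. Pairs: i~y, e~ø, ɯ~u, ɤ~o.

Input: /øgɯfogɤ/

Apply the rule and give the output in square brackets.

[egɯfɤgɤ]

/ø/ harmonizes with /ɤ/ ([-round]) → [e]
/o/ harmonizes with /ɤ/ ([-round]) → [ɤ]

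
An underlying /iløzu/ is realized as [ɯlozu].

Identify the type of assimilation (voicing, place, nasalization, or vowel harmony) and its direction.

vowel harmony, regressive

/i/→[ɯ] /ø/→[o].
Vowels agree with the last vowel, so the harmony is regressive.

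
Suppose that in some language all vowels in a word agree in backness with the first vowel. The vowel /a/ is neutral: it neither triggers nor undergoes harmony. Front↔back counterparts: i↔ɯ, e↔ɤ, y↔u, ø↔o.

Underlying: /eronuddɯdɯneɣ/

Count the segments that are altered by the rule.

4

/o/ harmonizes with /e/ ([-back]) → [ø]
/u/ harmonizes with /e/ ([-back]) → [y]
/ɯ/ harmonizes with /e/ ([-back]) → [i]
/ɯ/ harmonizes with /e/ ([-back]) → [i]
4 segments change.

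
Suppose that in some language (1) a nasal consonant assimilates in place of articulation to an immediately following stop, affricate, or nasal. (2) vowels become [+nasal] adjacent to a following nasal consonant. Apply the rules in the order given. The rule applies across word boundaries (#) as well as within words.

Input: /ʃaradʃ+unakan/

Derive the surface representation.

Rule 1: no segment meets the rule's conditions; no change.
After rule 1: ʃaradʃ+unakan
Rule 2: /u/ before nasal /n/ → [ũ]
Rule 2: /a/ before nasal /n/ → [ã]

[ʃaradʃ+ũnakãn]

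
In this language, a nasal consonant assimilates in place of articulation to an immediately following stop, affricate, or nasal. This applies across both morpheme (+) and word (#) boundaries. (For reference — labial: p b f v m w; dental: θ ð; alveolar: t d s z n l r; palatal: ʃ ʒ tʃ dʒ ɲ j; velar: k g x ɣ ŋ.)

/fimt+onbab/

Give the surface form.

/m/ before /t/ (alveolar) → [n]
/n/ before /b/ (labial) → [m]

[fint+ombab]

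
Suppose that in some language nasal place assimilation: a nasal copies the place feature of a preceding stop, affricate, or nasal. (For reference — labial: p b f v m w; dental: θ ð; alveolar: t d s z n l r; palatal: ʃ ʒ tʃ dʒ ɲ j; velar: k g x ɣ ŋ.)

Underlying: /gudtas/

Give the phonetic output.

no segment meets the rule's conditions; no change.

[gudtas]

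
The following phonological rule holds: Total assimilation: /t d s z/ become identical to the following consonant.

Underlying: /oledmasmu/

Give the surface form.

/d/ before /m/ → [m] (total assimilation)
/s/ before /m/ → [m] (total assimilation)

[olemmammu]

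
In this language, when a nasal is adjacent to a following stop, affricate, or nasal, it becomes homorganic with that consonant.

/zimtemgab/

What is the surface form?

[zinteŋgab]

/m/ before /t/ (alveolar) → [n]
/m/ before /g/ (velar) → [ŋ]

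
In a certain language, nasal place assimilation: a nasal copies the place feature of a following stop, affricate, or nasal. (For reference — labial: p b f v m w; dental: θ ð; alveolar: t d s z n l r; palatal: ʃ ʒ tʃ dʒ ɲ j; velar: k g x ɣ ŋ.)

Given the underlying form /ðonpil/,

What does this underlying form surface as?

[ðompil]

/n/ before /p/ (labial) → [m]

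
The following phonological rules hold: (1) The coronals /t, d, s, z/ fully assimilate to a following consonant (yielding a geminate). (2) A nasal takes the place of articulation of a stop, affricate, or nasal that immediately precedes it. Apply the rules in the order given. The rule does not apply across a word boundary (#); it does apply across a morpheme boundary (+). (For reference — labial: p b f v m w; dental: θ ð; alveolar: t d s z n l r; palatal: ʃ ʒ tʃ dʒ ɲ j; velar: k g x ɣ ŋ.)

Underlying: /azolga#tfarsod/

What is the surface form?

[azolga#ffarsod]

Rule 1: /t/ before /f/ → [f] (total assimilation)
After rule 1: azolga#ffarsod
Rule 2: no segment meets the rule's conditions; no change.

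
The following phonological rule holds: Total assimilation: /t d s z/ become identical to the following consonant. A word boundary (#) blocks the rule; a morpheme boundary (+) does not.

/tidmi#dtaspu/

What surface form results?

/d/ before /m/ → [m] (total assimilation)
/d/ before /t/ → [t] (total assimilation)
/s/ before /p/ → [p] (total assimilation)

[timmi#ttappu]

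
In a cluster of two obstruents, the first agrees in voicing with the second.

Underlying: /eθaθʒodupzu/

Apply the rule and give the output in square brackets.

[eθaðʒodubzu]

/θ/ before /ʒ/ (voiced) → [ð]
/p/ before /z/ (voiced) → [b]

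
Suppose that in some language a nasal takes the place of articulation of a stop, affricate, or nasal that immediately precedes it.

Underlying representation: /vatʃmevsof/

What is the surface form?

[vatʃɲevsof]

/m/ after /tʃ/ (palatal) → [ɲ]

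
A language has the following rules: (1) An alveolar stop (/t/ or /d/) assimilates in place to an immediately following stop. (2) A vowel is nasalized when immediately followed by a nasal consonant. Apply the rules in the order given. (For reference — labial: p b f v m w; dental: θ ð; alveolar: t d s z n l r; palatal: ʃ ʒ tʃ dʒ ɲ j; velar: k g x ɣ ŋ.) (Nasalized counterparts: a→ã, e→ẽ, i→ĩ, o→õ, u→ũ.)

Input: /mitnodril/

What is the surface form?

[mitnodril]

Rule 1: no segment meets the rule's conditions; no change.
After rule 1: mitnodril
Rule 2: no segment meets the rule's conditions; no change.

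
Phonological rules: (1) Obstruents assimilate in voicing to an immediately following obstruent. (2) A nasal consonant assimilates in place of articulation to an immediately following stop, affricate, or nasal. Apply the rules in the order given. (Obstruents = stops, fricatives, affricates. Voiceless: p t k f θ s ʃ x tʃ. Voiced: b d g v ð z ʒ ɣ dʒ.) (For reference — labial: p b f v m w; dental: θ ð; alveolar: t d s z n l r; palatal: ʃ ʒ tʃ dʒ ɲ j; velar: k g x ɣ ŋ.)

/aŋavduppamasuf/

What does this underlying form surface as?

[aŋavduppamasuf]

Rule 1: no segment meets the rule's conditions; no change.
After rule 1: aŋavduppamasuf
Rule 2: no segment meets the rule's conditions; no change.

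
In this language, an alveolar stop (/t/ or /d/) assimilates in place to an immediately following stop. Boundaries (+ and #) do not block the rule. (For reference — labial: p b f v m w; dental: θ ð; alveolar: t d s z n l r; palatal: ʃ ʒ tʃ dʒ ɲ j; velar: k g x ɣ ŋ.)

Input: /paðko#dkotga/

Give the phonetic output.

[paðko#gkokga]

/d/ before /k/ (velar) → [g]
/t/ before /g/ (velar) → [k]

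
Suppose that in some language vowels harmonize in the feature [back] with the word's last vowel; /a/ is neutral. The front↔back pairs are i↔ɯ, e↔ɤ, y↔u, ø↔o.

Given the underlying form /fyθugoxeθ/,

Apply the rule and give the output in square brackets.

/u/ harmonizes with /e/ ([-back]) → [y]
/o/ harmonizes with /e/ ([-back]) → [ø]

[fyθygøxeθ]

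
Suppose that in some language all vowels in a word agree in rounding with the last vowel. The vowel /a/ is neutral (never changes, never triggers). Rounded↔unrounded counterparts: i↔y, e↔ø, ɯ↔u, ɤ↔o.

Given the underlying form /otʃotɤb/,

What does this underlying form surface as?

/o/ harmonizes with /ɤ/ ([-round]) → [ɤ]
/o/ harmonizes with /ɤ/ ([-round]) → [ɤ]

[ɤtʃɤtɤb]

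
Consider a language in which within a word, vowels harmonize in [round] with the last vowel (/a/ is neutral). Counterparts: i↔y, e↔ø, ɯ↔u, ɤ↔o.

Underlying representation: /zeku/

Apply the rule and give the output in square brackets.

/e/ harmonizes with /u/ ([+round]) → [ø]

[zøku]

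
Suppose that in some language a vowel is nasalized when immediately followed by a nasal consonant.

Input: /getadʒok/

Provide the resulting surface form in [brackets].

no segment meets the rule's conditions; no change.

[getadʒok]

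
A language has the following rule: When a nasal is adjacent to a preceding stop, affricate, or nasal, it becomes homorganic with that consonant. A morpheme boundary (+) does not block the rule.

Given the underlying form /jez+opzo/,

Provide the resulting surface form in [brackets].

[jez+opzo]

no segment meets the rule's conditions; no change.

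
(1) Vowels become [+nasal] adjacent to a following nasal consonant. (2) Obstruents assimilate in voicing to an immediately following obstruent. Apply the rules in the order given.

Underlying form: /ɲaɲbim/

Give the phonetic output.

[ɲãɲbĩm]

Rule 1: /a/ before nasal /ɲ/ → [ã]
Rule 1: /i/ before nasal /m/ → [ĩ]
After rule 1: ɲãɲbĩm
Rule 2: no segment meets the rule's conditions; no change.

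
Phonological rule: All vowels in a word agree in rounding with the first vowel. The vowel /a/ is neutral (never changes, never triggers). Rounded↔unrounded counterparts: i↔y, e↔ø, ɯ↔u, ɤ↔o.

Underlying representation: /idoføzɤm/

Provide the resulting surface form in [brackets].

[idɤfezɤm]

/o/ harmonizes with /i/ ([-round]) → [ɤ]
/ø/ harmonizes with /i/ ([-round]) → [e]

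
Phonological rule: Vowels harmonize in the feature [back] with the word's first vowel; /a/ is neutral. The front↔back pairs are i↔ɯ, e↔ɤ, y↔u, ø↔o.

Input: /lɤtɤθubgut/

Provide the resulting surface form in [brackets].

no segment meets the rule's conditions; no change.

[lɤtɤθubgut]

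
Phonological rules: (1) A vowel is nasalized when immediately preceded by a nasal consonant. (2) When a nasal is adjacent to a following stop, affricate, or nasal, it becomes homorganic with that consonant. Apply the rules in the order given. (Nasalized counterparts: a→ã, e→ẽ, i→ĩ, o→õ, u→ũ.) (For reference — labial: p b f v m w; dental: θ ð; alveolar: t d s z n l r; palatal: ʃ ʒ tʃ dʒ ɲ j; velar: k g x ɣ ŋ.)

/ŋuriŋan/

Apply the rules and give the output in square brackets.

Rule 1: /u/ after nasal /ŋ/ → [ũ]
Rule 1: /a/ after nasal /ŋ/ → [ã]
After rule 1: ŋũriŋãn
Rule 2: no segment meets the rule's conditions; no change.

[ŋũriŋãn]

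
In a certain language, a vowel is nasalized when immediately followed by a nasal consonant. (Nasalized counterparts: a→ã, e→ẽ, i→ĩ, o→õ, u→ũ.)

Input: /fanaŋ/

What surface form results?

[fãnãŋ]

/a/ before nasal /n/ → [ã]
/a/ before nasal /ŋ/ → [ã]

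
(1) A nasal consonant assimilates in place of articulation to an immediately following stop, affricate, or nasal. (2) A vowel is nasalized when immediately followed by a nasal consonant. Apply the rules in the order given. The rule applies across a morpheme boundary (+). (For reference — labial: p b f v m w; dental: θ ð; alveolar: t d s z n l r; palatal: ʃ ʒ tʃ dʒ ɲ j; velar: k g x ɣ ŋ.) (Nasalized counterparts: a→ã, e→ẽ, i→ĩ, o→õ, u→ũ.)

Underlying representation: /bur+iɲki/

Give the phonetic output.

[bur+ĩŋki]

Rule 1: /ɲ/ before /k/ (velar) → [ŋ]
After rule 1: bur+iŋki
Rule 2: /i/ before nasal /ŋ/ → [ĩ]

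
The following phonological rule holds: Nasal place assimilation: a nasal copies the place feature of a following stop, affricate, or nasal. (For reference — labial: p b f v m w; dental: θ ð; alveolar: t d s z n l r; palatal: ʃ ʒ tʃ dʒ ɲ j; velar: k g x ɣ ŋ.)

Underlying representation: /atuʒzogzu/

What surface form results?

[atuʒzogzu]

no segment meets the rule's conditions; no change.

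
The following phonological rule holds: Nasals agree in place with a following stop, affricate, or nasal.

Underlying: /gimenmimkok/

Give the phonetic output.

[gimemmiŋkok]

/n/ before /m/ (labial) → [m]
/m/ before /k/ (velar) → [ŋ]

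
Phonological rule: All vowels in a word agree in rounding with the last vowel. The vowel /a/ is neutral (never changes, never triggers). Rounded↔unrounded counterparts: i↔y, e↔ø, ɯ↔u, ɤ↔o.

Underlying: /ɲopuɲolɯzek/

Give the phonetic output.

/o/ harmonizes with /e/ ([-round]) → [ɤ]
/u/ harmonizes with /e/ ([-round]) → [ɯ]
/o/ harmonizes with /e/ ([-round]) → [ɤ]

[ɲɤpɯɲɤlɯzek]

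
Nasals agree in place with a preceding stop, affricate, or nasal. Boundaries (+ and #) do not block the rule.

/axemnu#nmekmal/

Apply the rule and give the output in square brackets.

/n/ after /m/ (labial) → [m]
/m/ after /n/ (alveolar) → [n]
/m/ after /k/ (velar) → [ŋ]

[axemmu#nnekŋal]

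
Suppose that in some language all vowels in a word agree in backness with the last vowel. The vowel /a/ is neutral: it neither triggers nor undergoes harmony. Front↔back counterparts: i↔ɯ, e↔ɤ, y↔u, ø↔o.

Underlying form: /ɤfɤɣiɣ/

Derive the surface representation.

/ɤ/ harmonizes with /i/ ([-back]) → [e]
/ɤ/ harmonizes with /i/ ([-back]) → [e]

[efeɣiɣ]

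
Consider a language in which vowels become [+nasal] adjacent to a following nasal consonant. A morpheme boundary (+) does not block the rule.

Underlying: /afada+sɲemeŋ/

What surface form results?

[afada+sɲẽmẽŋ]

/e/ before nasal /m/ → [ẽ]
/e/ before nasal /ŋ/ → [ẽ]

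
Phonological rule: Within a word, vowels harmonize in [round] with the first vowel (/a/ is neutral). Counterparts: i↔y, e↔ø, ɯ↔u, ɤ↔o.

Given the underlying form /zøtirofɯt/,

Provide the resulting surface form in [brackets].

[zøtyrofut]

/i/ harmonizes with /ø/ ([+round]) → [y]
/ɯ/ harmonizes with /ø/ ([+round]) → [u]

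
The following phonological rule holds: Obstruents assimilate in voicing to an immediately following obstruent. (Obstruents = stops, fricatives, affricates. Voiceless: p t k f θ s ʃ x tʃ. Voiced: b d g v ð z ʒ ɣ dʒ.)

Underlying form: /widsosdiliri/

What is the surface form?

[witsozdiliri]

/d/ before /s/ (voiceless) → [t]
/s/ before /d/ (voiced) → [z]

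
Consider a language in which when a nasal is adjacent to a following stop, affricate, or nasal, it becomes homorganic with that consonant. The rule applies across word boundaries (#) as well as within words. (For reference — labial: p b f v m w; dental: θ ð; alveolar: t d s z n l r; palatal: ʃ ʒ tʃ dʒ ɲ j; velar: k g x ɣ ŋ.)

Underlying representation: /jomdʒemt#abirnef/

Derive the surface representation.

[joɲdʒent#abirnef]

/m/ before /dʒ/ (palatal) → [ɲ]
/m/ before /t/ (alveolar) → [n]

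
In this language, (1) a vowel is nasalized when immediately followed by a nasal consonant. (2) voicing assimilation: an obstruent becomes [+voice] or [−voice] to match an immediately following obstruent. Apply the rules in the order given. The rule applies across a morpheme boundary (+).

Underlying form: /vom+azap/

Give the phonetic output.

[võm+azap]

Rule 1: /o/ before nasal /m/ → [õ]
After rule 1: võm+azap
Rule 2: no segment meets the rule's conditions; no change.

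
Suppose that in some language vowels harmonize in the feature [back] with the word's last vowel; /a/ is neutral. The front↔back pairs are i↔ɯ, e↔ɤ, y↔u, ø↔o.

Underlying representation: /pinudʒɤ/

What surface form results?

/i/ harmonizes with /ɤ/ ([+back]) → [ɯ]

[pɯnudʒɤ]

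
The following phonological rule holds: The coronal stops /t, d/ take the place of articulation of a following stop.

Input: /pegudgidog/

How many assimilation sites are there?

1

/d/ before /g/ (velar) → [g]
1 segment changes.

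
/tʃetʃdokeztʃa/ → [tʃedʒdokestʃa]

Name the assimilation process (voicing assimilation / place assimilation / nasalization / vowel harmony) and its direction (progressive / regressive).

/tʃ/→[dʒ] /z/→[s].
Each target copies a feature from the following segment, so the direction is regressive.

voicing assimilation, regressive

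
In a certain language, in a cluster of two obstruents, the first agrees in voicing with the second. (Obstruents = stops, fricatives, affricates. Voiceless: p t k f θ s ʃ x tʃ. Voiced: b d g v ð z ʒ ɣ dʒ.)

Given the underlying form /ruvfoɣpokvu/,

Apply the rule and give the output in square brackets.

[ruffoxpogvu]

/v/ before /f/ (voiceless) → [f]
/ɣ/ before /p/ (voiceless) → [x]
/k/ before /v/ (voiced) → [g]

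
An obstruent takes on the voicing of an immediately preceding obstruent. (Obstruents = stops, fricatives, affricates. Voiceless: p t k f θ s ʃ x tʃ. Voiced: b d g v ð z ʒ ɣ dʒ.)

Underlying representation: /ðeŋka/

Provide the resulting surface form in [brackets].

no segment meets the rule's conditions; no change.

[ðeŋka]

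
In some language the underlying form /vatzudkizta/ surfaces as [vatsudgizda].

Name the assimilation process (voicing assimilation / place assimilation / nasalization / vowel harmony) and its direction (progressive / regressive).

/z/→[s] /k/→[g] /t/→[d].
Each target copies a feature from the preceding segment, so the direction is progressive.

voicing assimilation, progressive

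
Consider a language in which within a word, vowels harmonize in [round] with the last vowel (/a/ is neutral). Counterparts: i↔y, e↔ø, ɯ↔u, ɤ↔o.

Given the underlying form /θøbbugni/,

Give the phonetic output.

[θebbɯgni]

/ø/ harmonizes with /i/ ([-round]) → [e]
/u/ harmonizes with /i/ ([-round]) → [ɯ]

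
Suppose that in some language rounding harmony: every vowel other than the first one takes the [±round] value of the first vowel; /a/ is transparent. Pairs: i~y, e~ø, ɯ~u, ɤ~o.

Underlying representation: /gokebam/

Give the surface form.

[gokøbam]

/e/ harmonizes with /o/ ([+round]) → [ø]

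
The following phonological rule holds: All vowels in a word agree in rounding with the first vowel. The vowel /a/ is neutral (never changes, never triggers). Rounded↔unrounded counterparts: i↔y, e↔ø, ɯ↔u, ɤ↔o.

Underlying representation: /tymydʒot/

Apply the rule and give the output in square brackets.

[tymydʒot]

no segment meets the rule's conditions; no change.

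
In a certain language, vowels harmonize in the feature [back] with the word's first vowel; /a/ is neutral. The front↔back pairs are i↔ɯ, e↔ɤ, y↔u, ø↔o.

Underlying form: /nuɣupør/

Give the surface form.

[nuɣupor]

/ø/ harmonizes with /u/ ([+back]) → [o]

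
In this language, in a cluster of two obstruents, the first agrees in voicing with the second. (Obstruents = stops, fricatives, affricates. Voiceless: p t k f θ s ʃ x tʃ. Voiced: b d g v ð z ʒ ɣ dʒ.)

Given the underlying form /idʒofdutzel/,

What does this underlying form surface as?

/f/ before /d/ (voiced) → [v]
/t/ before /z/ (voiced) → [d]

[idʒovdudzel]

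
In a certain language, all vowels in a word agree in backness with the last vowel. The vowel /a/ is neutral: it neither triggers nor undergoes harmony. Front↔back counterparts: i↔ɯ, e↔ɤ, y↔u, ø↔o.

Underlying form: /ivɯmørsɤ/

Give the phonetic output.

/i/ harmonizes with /ɤ/ ([+back]) → [ɯ]
/ø/ harmonizes with /ɤ/ ([+back]) → [o]

[ɯvɯmorsɤ]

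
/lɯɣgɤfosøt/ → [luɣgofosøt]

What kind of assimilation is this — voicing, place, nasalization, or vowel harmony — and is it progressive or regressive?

/ɯ/→[u] /ɤ/→[o].
Vowels agree with the last vowel, so the harmony is regressive.

vowel harmony, regressive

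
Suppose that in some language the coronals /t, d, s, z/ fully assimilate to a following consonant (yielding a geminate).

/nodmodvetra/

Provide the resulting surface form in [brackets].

[nommovverra]

/d/ before /m/ → [m] (total assimilation)
/d/ before /v/ → [v] (total assimilation)
/t/ before /r/ → [r] (total assimilation)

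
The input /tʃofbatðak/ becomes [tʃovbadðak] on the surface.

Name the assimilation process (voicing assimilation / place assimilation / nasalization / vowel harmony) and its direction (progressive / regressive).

/f/→[v] /t/→[d].
Each target copies a feature from the following segment, so the direction is regressive.

voicing assimilation, regressive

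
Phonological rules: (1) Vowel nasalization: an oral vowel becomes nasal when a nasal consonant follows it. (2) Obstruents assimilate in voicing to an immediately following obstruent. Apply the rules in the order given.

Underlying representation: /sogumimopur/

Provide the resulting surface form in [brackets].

[sogũmĩmopur]

Rule 1: /u/ before nasal /m/ → [ũ]
Rule 1: /i/ before nasal /m/ → [ĩ]
After rule 1: sogũmĩmopur
Rule 2: no segment meets the rule's conditions; no change.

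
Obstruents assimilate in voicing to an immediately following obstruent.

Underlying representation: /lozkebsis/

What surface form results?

[loskepsis]

/z/ before /k/ (voiceless) → [s]
/b/ before /s/ (voiceless) → [p]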